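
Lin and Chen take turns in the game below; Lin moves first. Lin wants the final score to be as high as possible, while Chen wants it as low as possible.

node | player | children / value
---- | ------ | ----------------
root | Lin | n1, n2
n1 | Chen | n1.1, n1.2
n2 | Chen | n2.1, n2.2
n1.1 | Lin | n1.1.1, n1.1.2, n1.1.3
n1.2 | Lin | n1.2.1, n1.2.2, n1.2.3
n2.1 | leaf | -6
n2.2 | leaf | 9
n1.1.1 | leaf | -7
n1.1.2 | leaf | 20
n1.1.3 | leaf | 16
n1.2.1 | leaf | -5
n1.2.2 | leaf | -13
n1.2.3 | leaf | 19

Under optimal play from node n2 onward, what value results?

-6

n2 (Chen): min(-6, 9) = -6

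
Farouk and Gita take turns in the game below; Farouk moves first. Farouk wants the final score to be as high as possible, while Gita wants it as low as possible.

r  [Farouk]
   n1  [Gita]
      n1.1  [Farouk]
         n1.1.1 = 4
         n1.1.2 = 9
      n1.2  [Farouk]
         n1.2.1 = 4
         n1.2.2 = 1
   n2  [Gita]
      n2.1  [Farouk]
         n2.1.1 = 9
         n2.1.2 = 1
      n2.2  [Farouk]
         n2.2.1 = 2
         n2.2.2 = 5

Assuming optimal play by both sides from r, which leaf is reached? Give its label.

n2.2.2

n1.1 (Farouk): max(4, 9) = 9
n1.2 (Farouk): max(4, 1) = 4
n1 (Gita): min(9, 4) = 4
n2.1 (Farouk): max(9, 1) = 9
n2.2 (Farouk): max(2, 5) = 5
n2 (Gita): min(9, 5) = 5
r (Farouk): max(4, 5) = 5
At r, Farouk picks n2 (highest: 5).
At n2, Gita picks n2.2 (lowest: 5).
At n2.2, Farouk picks n2.2.2 (highest: 5).
Terminal value 5.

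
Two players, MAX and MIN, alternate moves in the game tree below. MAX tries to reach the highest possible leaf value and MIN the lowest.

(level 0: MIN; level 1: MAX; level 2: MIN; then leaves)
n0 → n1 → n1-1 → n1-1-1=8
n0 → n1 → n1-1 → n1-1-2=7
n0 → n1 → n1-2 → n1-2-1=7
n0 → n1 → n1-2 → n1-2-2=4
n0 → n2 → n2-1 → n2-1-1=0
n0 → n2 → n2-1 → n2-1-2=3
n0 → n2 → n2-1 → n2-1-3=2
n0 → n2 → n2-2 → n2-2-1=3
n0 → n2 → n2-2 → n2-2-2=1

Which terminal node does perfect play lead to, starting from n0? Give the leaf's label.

n1-1 (MIN): min(8, 7) = 7
n1-2 (MIN): min(7, 4) = 4
n1 (MAX): max(7, 4) = 7
n2-1 (MIN): min(0, 3, 2) = 0
n2-2 (MIN): min(3, 1) = 1
n2 (MAX): max(0, 1) = 1
n0 (MIN): min(7, 1) = 1
At n0, MIN picks n2 (lowest: 1).
At n2, MAX picks n2-2 (highest: 1).
At n2-2, MIN picks n2-2-2 (lowest: 1).
Terminal value 1.

n2-2-2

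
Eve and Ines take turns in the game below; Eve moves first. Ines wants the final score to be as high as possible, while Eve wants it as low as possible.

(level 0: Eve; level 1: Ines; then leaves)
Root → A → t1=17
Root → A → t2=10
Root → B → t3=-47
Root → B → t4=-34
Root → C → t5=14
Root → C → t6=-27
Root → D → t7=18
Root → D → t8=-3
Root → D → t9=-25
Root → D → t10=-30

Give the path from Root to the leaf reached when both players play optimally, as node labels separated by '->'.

A (Ines): max(17, 10) = 17
B (Ines): max(-47, -34) = -34
C (Ines): max(14, -27) = 14
D (Ines): max(18, -3, -25, -30) = 18
Root (Eve): min(17, -34, 14, 18) = -34
At Root, Eve picks B (lowest: -34).
At B, Ines picks t4 (highest: -34).
Terminal value -34.

Root -> B -> t4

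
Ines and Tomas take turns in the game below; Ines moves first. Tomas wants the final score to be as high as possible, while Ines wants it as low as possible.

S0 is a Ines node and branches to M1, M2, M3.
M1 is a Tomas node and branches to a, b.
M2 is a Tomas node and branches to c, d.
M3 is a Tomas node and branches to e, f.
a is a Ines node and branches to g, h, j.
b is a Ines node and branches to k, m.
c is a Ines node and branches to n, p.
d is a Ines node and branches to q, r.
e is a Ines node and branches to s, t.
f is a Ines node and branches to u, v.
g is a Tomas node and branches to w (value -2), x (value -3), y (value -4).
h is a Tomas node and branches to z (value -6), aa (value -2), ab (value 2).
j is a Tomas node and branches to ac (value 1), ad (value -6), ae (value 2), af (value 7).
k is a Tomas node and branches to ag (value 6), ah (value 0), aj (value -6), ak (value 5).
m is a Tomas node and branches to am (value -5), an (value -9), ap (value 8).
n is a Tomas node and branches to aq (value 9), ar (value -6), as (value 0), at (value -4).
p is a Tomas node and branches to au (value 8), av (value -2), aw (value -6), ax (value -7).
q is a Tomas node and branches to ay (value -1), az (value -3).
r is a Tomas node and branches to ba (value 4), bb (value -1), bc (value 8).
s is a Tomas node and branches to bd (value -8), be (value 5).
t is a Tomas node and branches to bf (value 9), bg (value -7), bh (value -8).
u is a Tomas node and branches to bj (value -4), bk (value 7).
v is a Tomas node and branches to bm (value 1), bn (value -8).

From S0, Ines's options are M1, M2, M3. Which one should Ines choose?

M3

g (Tomas): max(-2, -3, -4) = -2
h (Tomas): max(-6, -2, 2) = 2
j (Tomas): max(1, -6, 2, 7) = 7
a (Ines): min(-2, 2, 7) = -2
k (Tomas): max(6, 0, -6, 5) = 6
m (Tomas): max(-5, -9, 8) = 8
b (Ines): min(6, 8) = 6
M1 (Tomas): max(-2, 6) = 6
n (Tomas): max(9, -6, 0, -4) = 9
p (Tomas): max(8, -2, -6, -7) = 8
c (Ines): min(9, 8) = 8
q (Tomas): max(-1, -3) = -1
r (Tomas): max(4, -1, 8) = 8
d (Ines): min(-1, 8) = -1
M2 (Tomas): max(8, -1) = 8
s (Tomas): max(-8, 5) = 5
t (Tomas): max(9, -7, -8) = 9
e (Ines): min(5, 9) = 5
u (Tomas): max(-4, 7) = 7
v (Tomas): max(1, -8) = 1
f (Ines): min(7, 1) = 1
M3 (Tomas): max(5, 1) = 5
S0 (Ines): min(6, 8, 5) = 5
Ines at S0 wants the lowest of {M1=6, M2=8, M3=5}, so chooses M3.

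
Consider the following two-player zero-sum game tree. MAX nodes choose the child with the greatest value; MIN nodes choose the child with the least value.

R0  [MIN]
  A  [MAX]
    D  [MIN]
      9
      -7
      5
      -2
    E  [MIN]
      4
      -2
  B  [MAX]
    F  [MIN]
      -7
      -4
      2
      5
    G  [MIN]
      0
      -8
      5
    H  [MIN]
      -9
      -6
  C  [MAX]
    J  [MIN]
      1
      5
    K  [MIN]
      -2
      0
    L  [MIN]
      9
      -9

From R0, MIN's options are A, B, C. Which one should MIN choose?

B

D (MIN): min(9, -7, 5, -2) = -7
E (MIN): min(4, -2) = -2
A (MAX): max(-7, -2) = -2
F (MIN): min(-7, -4, 2, 5) = -7
G (MIN): min(0, -8, 5) = -8
H (MIN): min(-9, -6) = -9
B (MAX): max(-7, -8, -9) = -7
J (MIN): min(1, 5) = 1
K (MIN): min(-2, 0) = -2
L (MIN): min(9, -9) = -9
C (MAX): max(1, -2, -9) = 1
R0 (MIN): min(-2, -7, 1) = -7
MIN at R0 wants the lowest of {A=-2, B=-7, C=1}, so chooses B.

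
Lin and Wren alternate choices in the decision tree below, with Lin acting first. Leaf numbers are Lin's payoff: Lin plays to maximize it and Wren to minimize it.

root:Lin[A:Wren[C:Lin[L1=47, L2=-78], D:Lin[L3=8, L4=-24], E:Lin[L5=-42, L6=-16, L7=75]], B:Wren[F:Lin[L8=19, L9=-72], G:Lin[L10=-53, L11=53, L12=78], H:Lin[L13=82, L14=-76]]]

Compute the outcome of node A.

8

C (Lin): max(47, -78) = 47
D (Lin): max(8, -24) = 8
E (Lin): max(-42, -16, 75) = 75
A (Wren): min(47, 8, 75) = 8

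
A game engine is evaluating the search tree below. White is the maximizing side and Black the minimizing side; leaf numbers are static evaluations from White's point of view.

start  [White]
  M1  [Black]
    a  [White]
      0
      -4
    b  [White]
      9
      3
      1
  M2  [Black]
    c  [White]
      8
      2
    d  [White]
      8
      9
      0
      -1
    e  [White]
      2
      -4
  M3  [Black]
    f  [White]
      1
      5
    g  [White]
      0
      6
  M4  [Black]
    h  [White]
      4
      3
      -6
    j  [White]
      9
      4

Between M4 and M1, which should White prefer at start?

h (White): max(4, 3, -6) = 4
j (White): max(9, 4) = 9
M4 (Black): min(4, 9) = 4
a (White): max(0, -4) = 0
b (White): max(9, 3, 1) = 9
M1 (Black): min(0, 9) = 0
White prefers the higher value; M4=4, M1=0. M4 is better since 4 > 0.

M4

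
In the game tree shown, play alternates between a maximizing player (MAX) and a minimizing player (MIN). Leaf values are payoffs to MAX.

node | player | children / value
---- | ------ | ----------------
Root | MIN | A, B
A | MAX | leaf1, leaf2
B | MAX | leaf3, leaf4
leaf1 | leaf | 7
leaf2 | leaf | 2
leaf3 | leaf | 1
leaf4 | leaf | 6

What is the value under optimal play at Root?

A (MAX): max(7, 2) = 7
B (MAX): max(1, 6) = 6
Root (MIN): min(7, 6) = 6

6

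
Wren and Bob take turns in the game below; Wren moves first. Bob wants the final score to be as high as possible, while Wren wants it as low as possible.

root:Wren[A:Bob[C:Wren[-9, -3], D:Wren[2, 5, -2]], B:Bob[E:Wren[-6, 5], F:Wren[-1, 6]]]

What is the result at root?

-2

C (Wren): min(-9, -3) = -9
D (Wren): min(2, 5, -2) = -2
A (Bob): max(-9, -2) = -2
E (Wren): min(-6, 5) = -6
F (Wren): min(-1, 6) = -1
B (Bob): max(-6, -1) = -1
root (Wren): min(-2, -1) = -2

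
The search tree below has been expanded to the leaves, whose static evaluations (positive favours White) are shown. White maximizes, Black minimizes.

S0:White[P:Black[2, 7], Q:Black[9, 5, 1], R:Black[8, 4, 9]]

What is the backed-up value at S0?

4

P (Black): min(2, 7) = 2
Q (Black): min(9, 5, 1) = 1
R (Black): min(8, 4, 9) = 4
S0 (White): max(2, 1, 4) = 4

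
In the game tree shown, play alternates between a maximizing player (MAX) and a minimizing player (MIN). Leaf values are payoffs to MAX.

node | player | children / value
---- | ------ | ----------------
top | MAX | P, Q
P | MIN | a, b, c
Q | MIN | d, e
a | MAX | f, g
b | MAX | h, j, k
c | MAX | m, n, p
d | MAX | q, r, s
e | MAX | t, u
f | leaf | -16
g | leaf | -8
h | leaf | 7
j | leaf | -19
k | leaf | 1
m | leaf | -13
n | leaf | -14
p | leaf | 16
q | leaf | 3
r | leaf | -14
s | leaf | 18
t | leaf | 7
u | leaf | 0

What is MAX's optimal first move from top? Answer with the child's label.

Q

a (MAX): max(-16, -8) = -8
b (MAX): max(7, -19, 1) = 7
c (MAX): max(-13, -14, 16) = 16
P (MIN): min(-8, 7, 16) = -8
d (MAX): max(3, -14, 18) = 18
e (MAX): max(7, 0) = 7
Q (MIN): min(18, 7) = 7
top (MAX): max(-8, 7) = 7
MAX at top wants the highest of {P=-8, Q=7}, so chooses Q.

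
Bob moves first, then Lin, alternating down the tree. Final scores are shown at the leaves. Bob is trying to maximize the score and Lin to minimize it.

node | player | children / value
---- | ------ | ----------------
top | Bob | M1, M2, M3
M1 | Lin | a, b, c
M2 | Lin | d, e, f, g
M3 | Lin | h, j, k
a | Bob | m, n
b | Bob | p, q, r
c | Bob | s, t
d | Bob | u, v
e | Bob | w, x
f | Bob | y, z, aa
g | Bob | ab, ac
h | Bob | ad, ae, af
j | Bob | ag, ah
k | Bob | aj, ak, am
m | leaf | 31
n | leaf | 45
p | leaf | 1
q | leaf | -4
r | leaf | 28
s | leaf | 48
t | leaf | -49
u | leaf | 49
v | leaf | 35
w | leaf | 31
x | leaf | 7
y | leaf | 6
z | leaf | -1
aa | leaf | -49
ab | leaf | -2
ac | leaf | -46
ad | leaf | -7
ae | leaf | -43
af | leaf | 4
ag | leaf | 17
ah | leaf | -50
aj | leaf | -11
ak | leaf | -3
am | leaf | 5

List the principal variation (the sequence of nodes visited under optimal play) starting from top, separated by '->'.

top -> M1 -> b -> r

a (Bob): max(31, 45) = 45
b (Bob): max(1, -4, 28) = 28
c (Bob): max(48, -49) = 48
M1 (Lin): min(45, 28, 48) = 28
d (Bob): max(49, 35) = 49
e (Bob): max(31, 7) = 31
f (Bob): max(6, -1, -49) = 6
g (Bob): max(-2, -46) = -2
M2 (Lin): min(49, 31, 6, -2) = -2
h (Bob): max(-7, -43, 4) = 4
j (Bob): max(17, -50) = 17
k (Bob): max(-11, -3, 5) = 5
M3 (Lin): min(4, 17, 5) = 4
top (Bob): max(28, -2, 4) = 28
At top, Bob picks M1 (highest: 28).
At M1, Lin picks b (lowest: 28).
At b, Bob picks r (highest: 28).
Terminal value 28.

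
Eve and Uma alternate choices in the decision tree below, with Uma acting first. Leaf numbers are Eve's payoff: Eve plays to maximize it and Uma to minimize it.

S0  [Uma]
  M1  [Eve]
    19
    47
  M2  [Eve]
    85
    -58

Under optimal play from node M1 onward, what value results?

M1 (Eve): max(19, 47) = 47

47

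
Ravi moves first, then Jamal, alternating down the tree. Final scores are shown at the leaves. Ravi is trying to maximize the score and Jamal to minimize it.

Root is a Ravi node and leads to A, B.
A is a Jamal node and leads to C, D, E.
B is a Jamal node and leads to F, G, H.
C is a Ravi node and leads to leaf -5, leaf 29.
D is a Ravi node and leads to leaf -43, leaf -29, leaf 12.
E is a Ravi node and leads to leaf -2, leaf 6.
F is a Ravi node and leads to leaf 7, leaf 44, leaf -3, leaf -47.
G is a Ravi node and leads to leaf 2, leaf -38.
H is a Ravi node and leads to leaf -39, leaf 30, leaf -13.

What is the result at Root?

C (Ravi): max(-5, 29) = 29
D (Ravi): max(-43, -29, 12) = 12
E (Ravi): max(-2, 6) = 6
A (Jamal): min(29, 12, 6) = 6
F (Ravi): max(7, 44, -3, -47) = 44
G (Ravi): max(2, -38) = 2
H (Ravi): max(-39, 30, -13) = 30
B (Jamal): min(44, 2, 30) = 2
Root (Ravi): max(6, 2) = 6

6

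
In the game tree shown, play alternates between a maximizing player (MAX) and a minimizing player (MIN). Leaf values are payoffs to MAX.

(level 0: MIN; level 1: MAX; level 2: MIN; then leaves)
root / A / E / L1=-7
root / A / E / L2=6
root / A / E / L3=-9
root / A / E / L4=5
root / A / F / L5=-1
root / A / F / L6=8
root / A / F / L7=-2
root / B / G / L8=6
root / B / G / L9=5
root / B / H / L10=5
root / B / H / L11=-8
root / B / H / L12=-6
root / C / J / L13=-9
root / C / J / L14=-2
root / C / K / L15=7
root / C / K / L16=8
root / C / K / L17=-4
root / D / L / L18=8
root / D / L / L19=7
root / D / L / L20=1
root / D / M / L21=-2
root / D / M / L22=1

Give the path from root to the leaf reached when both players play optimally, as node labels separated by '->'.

root -> C -> K -> L17

E (MIN): min(-7, 6, -9, 5) = -9
F (MIN): min(-1, 8, -2) = -2
A (MAX): max(-9, -2) = -2
G (MIN): min(6, 5) = 5
H (MIN): min(5, -8, -6) = -8
B (MAX): max(5, -8) = 5
J (MIN): min(-9, -2) = -9
K (MIN): min(7, 8, -4) = -4
C (MAX): max(-9, -4) = -4
L (MIN): min(8, 7, 1) = 1
M (MIN): min(-2, 1) = -2
D (MAX): max(1, -2) = 1
root (MIN): min(-2, 5, -4, 1) = -4
At root, MIN picks C (lowest: -4).
At C, MAX picks K (highest: -4).
At K, MIN picks L17 (lowest: -4).
Terminal value -4.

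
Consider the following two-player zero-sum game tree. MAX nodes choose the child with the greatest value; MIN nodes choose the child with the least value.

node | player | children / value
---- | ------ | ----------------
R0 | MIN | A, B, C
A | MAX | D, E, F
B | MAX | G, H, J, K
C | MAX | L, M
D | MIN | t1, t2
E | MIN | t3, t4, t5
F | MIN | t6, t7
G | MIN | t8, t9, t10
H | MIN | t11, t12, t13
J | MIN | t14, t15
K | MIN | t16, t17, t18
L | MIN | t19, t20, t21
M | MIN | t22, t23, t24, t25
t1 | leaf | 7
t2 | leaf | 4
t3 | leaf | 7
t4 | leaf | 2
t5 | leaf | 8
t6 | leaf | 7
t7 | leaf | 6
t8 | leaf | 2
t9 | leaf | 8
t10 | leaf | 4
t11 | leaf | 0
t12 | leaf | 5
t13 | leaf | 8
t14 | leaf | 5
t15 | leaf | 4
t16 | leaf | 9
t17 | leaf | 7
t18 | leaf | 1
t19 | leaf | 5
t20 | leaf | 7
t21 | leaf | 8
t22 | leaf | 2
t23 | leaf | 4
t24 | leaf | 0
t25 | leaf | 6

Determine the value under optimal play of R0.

4

D (MIN): min(7, 4) = 4
E (MIN): min(7, 2, 8) = 2
F (MIN): min(7, 6) = 6
A (MAX): max(4, 2, 6) = 6
G (MIN): min(2, 8, 4) = 2
H (MIN): min(0, 5, 8) = 0
J (MIN): min(5, 4) = 4
K (MIN): min(9, 7, 1) = 1
B (MAX): max(2, 0, 4, 1) = 4
L (MIN): min(5, 7, 8) = 5
M (MIN): min(2, 4, 0, 6) = 0
C (MAX): max(5, 0) = 5
R0 (MIN): min(6, 4, 5) = 4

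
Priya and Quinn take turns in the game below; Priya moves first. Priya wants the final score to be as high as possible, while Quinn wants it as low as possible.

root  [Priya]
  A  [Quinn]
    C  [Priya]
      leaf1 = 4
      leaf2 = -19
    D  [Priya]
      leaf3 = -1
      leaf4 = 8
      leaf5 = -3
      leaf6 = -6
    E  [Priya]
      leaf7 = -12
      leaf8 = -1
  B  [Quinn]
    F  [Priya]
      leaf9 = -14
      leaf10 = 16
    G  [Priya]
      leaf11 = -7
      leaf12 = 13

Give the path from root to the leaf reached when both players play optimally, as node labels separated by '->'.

root -> B -> G -> leaf12

C (Priya): max(4, -19) = 4
D (Priya): max(-1, 8, -3, -6) = 8
E (Priya): max(-12, -1) = -1
A (Quinn): min(4, 8, -1) = -1
F (Priya): max(-14, 16) = 16
G (Priya): max(-7, 13) = 13
B (Quinn): min(16, 13) = 13
root (Priya): max(-1, 13) = 13
At root, Priya picks B (highest: 13).
At B, Quinn picks G (lowest: 13).
At G, Priya picks leaf12 (highest: 13).
Terminal value 13.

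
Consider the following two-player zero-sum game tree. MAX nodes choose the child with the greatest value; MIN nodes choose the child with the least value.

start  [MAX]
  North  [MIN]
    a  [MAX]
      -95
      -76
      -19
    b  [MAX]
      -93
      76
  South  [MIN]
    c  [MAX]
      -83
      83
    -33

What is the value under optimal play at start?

a (MAX): max(-95, -76, -19) = -19
b (MAX): max(-93, 76) = 76
North (MIN): min(-19, 76) = -19
c (MAX): max(-83, 83) = 83
South (MIN): min(83, -33) = -33
start (MAX): max(-19, -33) = -19

-19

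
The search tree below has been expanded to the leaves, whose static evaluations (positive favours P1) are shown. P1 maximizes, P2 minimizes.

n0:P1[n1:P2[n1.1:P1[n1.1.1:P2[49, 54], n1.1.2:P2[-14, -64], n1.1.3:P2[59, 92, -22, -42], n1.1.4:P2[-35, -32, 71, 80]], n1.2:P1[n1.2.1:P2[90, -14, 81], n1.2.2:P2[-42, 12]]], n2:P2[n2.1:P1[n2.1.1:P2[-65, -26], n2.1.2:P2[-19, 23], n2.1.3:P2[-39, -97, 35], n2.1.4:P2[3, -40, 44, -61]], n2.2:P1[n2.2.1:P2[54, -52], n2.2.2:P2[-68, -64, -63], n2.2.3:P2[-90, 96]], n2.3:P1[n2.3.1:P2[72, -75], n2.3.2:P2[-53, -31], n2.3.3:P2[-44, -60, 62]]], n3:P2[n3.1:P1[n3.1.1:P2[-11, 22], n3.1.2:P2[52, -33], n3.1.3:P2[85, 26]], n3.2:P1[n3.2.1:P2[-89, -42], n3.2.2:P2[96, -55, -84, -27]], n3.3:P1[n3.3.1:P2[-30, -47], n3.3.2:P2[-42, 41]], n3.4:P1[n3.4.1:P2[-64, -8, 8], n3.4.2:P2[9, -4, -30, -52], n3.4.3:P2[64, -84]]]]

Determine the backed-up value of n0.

n1.1.1 (P2): min(49, 54) = 49
n1.1.2 (P2): min(-14, -64) = -64
n1.1.3 (P2): min(59, 92, -22, -42) = -42
n1.1.4 (P2): min(-35, -32, 71, 80) = -35
n1.1 (P1): max(49, -64, -42, -35) = 49
n1.2.1 (P2): min(90, -14, 81) = -14
n1.2.2 (P2): min(-42, 12) = -42
n1.2 (P1): max(-14, -42) = -14
n1 (P2): min(49, -14) = -14
n2.1.1 (P2): min(-65, -26) = -65
n2.1.2 (P2): min(-19, 23) = -19
n2.1.3 (P2): min(-39, -97, 35) = -97
n2.1.4 (P2): min(3, -40, 44, -61) = -61
n2.1 (P1): max(-65, -19, -97, -61) = -19
n2.2.1 (P2): min(54, -52) = -52
n2.2.2 (P2): min(-68, -64, -63) = -68
n2.2.3 (P2): min(-90, 96) = -90
n2.2 (P1): max(-52, -68, -90) = -52
n2.3.1 (P2): min(72, -75) = -75
n2.3.2 (P2): min(-53, -31) = -53
n2.3.3 (P2): min(-44, -60, 62) = -60
n2.3 (P1): max(-75, -53, -60) = -53
n2 (P2): min(-19, -52, -53) = -53
n3.1.1 (P2): min(-11, 22) = -11
n3.1.2 (P2): min(52, -33) = -33
n3.1.3 (P2): min(85, 26) = 26
n3.1 (P1): max(-11, -33, 26) = 26
n3.2.1 (P2): min(-89, -42) = -89
n3.2.2 (P2): min(96, -55, -84, -27) = -84
n3.2 (P1): max(-89, -84) = -84
n3.3.1 (P2): min(-30, -47) = -47
n3.3.2 (P2): min(-42, 41) = -42
n3.3 (P1): max(-47, -42) = -42
n3.4.1 (P2): min(-64, -8, 8) = -64
n3.4.2 (P2): min(9, -4, -30, -52) = -52
n3.4.3 (P2): min(64, -84) = -84
n3.4 (P1): max(-64, -52, -84) = -52
n3 (P2): min(26, -84, -42, -52) = -84
n0 (P1): max(-14, -53, -84) = -14

-14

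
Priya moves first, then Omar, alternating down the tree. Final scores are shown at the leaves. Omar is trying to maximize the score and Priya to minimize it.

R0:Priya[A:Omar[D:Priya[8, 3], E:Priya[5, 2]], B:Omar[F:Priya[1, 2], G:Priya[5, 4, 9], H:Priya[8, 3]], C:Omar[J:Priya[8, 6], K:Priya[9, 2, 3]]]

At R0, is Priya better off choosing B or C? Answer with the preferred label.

B

F (Priya): min(1, 2) = 1
G (Priya): min(5, 4, 9) = 4
H (Priya): min(8, 3) = 3
B (Omar): max(1, 4, 3) = 4
J (Priya): min(8, 6) = 6
K (Priya): min(9, 2, 3) = 2
C (Omar): max(6, 2) = 6
Priya prefers the lower value; B=4, C=6. B is better since 4 < 6.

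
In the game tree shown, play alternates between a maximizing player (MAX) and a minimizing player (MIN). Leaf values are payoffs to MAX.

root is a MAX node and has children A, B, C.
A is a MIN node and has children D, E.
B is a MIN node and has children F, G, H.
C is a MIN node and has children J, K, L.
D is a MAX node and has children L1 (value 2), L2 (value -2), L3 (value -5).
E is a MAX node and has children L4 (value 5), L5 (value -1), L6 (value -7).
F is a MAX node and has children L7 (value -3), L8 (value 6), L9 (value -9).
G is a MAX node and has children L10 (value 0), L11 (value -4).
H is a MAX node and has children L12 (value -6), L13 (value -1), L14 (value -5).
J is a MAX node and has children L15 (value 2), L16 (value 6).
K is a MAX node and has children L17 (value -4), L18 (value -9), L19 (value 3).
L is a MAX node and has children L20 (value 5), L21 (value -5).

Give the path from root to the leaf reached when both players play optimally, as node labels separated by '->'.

D (MAX): max(2, -2, -5) = 2
E (MAX): max(5, -1, -7) = 5
A (MIN): min(2, 5) = 2
F (MAX): max(-3, 6, -9) = 6
G (MAX): max(0, -4) = 0
H (MAX): max(-6, -1, -5) = -1
B (MIN): min(6, 0, -1) = -1
J (MAX): max(2, 6) = 6
K (MAX): max(-4, -9, 3) = 3
L (MAX): max(5, -5) = 5
C (MIN): min(6, 3, 5) = 3
root (MAX): max(2, -1, 3) = 3
At root, MAX picks C (highest: 3).
At C, MIN picks K (lowest: 3).
At K, MAX picks L19 (highest: 3).
Terminal value 3.

root -> C -> K -> L19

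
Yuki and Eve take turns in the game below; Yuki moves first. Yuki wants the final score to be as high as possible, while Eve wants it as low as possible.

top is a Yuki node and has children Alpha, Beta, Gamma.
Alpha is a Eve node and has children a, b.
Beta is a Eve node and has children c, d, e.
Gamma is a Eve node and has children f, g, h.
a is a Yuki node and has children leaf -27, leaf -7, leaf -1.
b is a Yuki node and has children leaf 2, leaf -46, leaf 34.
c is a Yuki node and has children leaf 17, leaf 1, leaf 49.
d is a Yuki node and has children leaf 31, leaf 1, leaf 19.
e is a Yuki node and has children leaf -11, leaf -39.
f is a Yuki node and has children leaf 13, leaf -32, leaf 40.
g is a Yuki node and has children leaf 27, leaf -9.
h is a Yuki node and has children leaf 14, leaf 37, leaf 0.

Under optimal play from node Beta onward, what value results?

c (Yuki): max(17, 1, 49) = 49
d (Yuki): max(31, 1, 19) = 31
e (Yuki): max(-11, -39) = -11
Beta (Eve): min(49, 31, -11) = -11

-11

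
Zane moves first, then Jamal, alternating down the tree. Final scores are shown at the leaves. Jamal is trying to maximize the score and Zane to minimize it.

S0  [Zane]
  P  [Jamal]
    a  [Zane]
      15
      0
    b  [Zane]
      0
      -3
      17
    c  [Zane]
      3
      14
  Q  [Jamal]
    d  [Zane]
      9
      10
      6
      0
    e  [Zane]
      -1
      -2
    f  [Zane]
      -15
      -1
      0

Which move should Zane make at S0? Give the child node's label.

a (Zane): min(15, 0) = 0
b (Zane): min(0, -3, 17) = -3
c (Zane): min(3, 14) = 3
P (Jamal): max(0, -3, 3) = 3
d (Zane): min(9, 10, 6, 0) = 0
e (Zane): min(-1, -2) = -2
f (Zane): min(-15, -1, 0) = -15
Q (Jamal): max(0, -2, -15) = 0
S0 (Zane): min(3, 0) = 0
Zane at S0 wants the lowest of {P=3, Q=0}, so chooses Q.

Q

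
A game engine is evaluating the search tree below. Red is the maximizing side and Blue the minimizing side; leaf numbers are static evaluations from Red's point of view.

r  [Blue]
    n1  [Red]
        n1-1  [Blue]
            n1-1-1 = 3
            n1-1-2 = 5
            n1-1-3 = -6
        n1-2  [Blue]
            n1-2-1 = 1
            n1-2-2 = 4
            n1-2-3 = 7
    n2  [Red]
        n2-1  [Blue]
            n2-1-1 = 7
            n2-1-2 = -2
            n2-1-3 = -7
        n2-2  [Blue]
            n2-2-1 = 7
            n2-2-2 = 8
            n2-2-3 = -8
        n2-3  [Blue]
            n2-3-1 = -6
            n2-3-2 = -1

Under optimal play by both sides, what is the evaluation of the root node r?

n1-1 (Blue): min(3, 5, -6) = -6
n1-2 (Blue): min(1, 4, 7) = 1
n1 (Red): max(-6, 1) = 1
n2-1 (Blue): min(7, -2, -7) = -7
n2-2 (Blue): min(7, 8, -8) = -8
n2-3 (Blue): min(-6, -1) = -6
n2 (Red): max(-7, -8, -6) = -6
r (Blue): min(1, -6) = -6

-6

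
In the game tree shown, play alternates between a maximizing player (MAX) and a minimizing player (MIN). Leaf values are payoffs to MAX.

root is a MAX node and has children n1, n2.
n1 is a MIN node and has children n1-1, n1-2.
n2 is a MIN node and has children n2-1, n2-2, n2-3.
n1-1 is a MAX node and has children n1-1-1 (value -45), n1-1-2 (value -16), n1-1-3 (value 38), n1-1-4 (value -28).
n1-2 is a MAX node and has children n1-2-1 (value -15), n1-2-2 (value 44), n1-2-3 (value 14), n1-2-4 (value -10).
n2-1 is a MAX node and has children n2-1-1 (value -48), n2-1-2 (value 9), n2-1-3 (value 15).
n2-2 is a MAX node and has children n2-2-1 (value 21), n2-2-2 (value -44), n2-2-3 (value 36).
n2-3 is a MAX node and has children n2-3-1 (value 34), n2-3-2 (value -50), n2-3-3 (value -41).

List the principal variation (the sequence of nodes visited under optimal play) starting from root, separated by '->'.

root -> n1 -> n1-1 -> n1-1-3

n1-1 (MAX): max(-45, -16, 38, -28) = 38
n1-2 (MAX): max(-15, 44, 14, -10) = 44
n1 (MIN): min(38, 44) = 38
n2-1 (MAX): max(-48, 9, 15) = 15
n2-2 (MAX): max(21, -44, 36) = 36
n2-3 (MAX): max(34, -50, -41) = 34
n2 (MIN): min(15, 36, 34) = 15
root (MAX): max(38, 15) = 38
At root, MAX picks n1 (highest: 38).
At n1, MIN picks n1-1 (lowest: 38).
At n1-1, MAX picks n1-1-3 (highest: 38).
Terminal value 38.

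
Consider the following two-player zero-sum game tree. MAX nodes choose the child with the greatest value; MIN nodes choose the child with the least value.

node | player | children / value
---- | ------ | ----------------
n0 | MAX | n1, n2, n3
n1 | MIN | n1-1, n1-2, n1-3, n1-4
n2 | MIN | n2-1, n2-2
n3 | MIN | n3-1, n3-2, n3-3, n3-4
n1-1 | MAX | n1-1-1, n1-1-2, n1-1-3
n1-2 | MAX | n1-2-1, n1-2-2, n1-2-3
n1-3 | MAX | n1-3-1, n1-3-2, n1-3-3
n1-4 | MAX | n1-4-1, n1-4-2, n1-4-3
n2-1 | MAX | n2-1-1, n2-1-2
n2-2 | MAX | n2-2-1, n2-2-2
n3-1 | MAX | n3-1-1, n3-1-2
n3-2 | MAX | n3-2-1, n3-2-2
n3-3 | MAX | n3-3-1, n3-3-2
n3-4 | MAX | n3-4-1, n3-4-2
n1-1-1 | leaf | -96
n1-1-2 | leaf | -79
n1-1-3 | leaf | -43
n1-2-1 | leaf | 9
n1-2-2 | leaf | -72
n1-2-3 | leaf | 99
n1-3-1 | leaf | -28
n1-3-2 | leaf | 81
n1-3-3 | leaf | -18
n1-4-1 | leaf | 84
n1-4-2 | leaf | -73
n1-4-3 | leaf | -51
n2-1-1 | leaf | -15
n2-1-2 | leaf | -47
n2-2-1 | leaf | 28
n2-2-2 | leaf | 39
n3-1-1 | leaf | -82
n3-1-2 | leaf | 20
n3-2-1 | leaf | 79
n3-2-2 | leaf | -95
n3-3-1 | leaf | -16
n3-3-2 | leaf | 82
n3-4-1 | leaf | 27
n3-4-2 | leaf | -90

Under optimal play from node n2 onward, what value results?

n2-1 (MAX): max(-15, -47) = -15
n2-2 (MAX): max(28, 39) = 39
n2 (MIN): min(-15, 39) = -15

-15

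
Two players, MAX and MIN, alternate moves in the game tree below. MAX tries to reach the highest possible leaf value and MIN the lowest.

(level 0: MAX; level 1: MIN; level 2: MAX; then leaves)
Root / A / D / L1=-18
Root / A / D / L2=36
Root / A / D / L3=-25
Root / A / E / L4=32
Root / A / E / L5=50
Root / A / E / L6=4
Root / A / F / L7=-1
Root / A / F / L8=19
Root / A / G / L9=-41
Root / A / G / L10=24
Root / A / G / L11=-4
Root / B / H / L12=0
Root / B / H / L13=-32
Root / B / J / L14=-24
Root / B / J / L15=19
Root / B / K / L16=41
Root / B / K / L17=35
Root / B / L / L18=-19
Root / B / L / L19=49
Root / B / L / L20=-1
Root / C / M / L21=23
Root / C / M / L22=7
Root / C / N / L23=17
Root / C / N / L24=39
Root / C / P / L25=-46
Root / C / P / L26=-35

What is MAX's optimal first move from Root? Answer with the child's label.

A

D (MAX): max(-18, 36, -25) = 36
E (MAX): max(32, 50, 4) = 50
F (MAX): max(-1, 19) = 19
G (MAX): max(-41, 24, -4) = 24
A (MIN): min(36, 50, 19, 24) = 19
H (MAX): max(0, -32) = 0
J (MAX): max(-24, 19) = 19
K (MAX): max(41, 35) = 41
L (MAX): max(-19, 49, -1) = 49
B (MIN): min(0, 19, 41, 49) = 0
M (MAX): max(23, 7) = 23
N (MAX): max(17, 39) = 39
P (MAX): max(-46, -35) = -35
C (MIN): min(23, 39, -35) = -35
Root (MAX): max(19, 0, -35) = 19
MAX at Root wants the highest of {A=19, B=0, C=-35}, so chooses A.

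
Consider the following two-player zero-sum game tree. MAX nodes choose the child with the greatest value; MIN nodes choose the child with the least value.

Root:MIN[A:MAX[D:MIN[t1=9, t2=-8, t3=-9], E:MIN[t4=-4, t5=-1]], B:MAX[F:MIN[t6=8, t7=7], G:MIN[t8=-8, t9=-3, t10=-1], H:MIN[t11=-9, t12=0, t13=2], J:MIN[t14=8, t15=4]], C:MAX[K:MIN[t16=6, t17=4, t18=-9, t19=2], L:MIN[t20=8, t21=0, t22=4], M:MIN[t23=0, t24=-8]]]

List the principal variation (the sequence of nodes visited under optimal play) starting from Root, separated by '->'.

Root -> A -> E -> t4

D (MIN): min(9, -8, -9) = -9
E (MIN): min(-4, -1) = -4
A (MAX): max(-9, -4) = -4
F (MIN): min(8, 7) = 7
G (MIN): min(-8, -3, -1) = -8
H (MIN): min(-9, 0, 2) = -9
J (MIN): min(8, 4) = 4
B (MAX): max(7, -8, -9, 4) = 7
K (MIN): min(6, 4, -9, 2) = -9
L (MIN): min(8, 0, 4) = 0
M (MIN): min(0, -8) = -8
C (MAX): max(-9, 0, -8) = 0
Root (MIN): min(-4, 7, 0) = -4
At Root, MIN picks A (lowest: -4).
At A, MAX picks E (highest: -4).
At E, MIN picks t4 (lowest: -4).
Terminal value -4.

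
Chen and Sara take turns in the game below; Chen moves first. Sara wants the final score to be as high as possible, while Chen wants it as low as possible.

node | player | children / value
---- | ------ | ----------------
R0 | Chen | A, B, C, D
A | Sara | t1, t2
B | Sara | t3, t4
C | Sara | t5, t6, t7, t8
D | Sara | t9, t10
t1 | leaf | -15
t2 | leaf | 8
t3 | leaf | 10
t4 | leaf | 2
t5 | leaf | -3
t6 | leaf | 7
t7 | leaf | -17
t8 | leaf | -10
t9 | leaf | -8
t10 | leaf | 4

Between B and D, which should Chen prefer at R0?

D

B (Sara): max(10, 2) = 10
D (Sara): max(-8, 4) = 4
Chen prefers the lower value; B=10, D=4. D is better since 4 < 10.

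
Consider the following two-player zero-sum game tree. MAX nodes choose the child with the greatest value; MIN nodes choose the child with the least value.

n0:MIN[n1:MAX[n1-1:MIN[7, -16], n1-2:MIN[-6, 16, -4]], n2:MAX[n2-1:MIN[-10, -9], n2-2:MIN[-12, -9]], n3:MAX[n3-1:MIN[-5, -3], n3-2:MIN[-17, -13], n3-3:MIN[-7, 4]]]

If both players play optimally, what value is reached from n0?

-10

n1-1 (MIN): min(7, -16) = -16
n1-2 (MIN): min(-6, 16, -4) = -6
n1 (MAX): max(-16, -6) = -6
n2-1 (MIN): min(-10, -9) = -10
n2-2 (MIN): min(-12, -9) = -12
n2 (MAX): max(-10, -12) = -10
n3-1 (MIN): min(-5, -3) = -5
n3-2 (MIN): min(-17, -13) = -17
n3-3 (MIN): min(-7, 4) = -7
n3 (MAX): max(-5, -17, -7) = -5
n0 (MIN): min(-6, -10, -5) = -10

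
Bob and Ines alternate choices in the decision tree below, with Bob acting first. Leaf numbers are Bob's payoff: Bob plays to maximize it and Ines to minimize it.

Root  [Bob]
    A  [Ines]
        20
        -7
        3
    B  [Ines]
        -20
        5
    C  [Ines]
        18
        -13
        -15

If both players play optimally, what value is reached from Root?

A (Ines): min(20, -7, 3) = -7
B (Ines): min(-20, 5) = -20
C (Ines): min(18, -13, -15) = -15
Root (Bob): max(-7, -20, -15) = -7

-7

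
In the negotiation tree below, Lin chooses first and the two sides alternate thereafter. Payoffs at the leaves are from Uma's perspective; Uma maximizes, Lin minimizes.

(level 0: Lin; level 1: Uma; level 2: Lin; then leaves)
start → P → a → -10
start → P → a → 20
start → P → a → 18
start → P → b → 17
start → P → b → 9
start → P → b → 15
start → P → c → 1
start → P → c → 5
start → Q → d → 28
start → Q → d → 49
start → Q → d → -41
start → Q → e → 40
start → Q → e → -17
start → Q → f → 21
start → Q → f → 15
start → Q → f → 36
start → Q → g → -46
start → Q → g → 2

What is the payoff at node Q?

15

d (Lin): min(28, 49, -41) = -41
e (Lin): min(40, -17) = -17
f (Lin): min(21, 15, 36) = 15
g (Lin): min(-46, 2) = -46
Q (Uma): max(-41, -17, 15, -46) = 15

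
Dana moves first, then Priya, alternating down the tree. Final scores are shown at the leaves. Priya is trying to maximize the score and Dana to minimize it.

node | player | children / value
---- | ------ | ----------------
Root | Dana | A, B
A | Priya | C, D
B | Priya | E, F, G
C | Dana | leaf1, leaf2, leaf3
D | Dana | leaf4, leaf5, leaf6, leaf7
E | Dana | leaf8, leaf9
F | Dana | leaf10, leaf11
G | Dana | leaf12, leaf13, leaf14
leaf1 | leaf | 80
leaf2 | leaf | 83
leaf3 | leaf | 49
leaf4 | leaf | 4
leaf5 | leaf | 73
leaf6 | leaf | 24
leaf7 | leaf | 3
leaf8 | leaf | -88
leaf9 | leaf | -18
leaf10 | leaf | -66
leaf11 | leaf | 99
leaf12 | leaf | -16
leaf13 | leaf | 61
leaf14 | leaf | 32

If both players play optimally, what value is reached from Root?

C (Dana): min(80, 83, 49) = 49
D (Dana): min(4, 73, 24, 3) = 3
A (Priya): max(49, 3) = 49
E (Dana): min(-88, -18) = -88
F (Dana): min(-66, 99) = -66
G (Dana): min(-16, 61, 32) = -16
B (Priya): max(-88, -66, -16) = -16
Root (Dana): min(49, -16) = -16

-16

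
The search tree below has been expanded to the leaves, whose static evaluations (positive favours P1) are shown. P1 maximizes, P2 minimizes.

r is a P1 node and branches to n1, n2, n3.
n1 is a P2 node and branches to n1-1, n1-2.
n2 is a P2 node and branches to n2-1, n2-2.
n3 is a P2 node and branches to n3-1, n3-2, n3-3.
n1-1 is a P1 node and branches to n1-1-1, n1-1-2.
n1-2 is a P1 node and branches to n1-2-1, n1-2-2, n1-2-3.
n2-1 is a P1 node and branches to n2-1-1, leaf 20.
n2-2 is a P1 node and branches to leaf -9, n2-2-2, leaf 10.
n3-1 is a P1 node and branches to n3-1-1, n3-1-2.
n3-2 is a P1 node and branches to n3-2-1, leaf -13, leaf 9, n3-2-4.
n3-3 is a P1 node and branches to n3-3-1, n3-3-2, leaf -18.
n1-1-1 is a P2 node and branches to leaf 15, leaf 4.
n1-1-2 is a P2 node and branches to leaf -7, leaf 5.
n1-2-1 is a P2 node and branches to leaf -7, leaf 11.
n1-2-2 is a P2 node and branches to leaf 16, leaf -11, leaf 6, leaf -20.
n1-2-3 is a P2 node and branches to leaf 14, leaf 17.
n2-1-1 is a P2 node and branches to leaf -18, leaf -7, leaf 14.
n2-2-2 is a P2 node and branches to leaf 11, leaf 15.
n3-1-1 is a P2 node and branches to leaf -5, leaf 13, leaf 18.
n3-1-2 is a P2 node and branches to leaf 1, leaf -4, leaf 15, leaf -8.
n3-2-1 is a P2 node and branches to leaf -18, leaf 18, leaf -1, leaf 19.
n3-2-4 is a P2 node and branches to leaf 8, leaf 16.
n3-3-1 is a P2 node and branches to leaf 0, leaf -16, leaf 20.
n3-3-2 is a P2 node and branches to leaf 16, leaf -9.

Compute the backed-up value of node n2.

11

n2-1-1 (P2): min(-18, -7, 14) = -18
n2-1 (P1): max(-18, 20) = 20
n2-2-2 (P2): min(11, 15) = 11
n2-2 (P1): max(-9, 11, 10) = 11
n2 (P2): min(20, 11) = 11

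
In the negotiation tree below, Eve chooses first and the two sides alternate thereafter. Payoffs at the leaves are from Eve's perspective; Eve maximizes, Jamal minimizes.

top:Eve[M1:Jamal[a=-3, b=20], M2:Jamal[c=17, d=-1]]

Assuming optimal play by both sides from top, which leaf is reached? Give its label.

M1 (Jamal): min(-3, 20) = -3
M2 (Jamal): min(17, -1) = -1
top (Eve): max(-3, -1) = -1
At top, Eve picks M2 (highest: -1).
At M2, Jamal picks d (lowest: -1).
Terminal value -1.

d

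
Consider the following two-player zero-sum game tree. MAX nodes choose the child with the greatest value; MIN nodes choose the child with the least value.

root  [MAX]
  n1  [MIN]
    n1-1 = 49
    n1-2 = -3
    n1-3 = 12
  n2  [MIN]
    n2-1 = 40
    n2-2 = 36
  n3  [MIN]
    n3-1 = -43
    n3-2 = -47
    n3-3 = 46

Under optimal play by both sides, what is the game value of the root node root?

n1 (MIN): min(49, -3, 12) = -3
n2 (MIN): min(40, 36) = 36
n3 (MIN): min(-43, -47, 46) = -47
root (MAX): max(-3, 36, -47) = 36

36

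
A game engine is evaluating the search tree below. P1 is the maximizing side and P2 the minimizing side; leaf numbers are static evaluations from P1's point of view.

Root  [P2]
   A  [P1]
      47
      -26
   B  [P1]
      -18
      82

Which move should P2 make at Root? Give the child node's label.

A (P1): max(47, -26) = 47
B (P1): max(-18, 82) = 82
Root (P2): min(47, 82) = 47
P2 at Root wants the lowest of {A=47, B=82}, so chooses A.

A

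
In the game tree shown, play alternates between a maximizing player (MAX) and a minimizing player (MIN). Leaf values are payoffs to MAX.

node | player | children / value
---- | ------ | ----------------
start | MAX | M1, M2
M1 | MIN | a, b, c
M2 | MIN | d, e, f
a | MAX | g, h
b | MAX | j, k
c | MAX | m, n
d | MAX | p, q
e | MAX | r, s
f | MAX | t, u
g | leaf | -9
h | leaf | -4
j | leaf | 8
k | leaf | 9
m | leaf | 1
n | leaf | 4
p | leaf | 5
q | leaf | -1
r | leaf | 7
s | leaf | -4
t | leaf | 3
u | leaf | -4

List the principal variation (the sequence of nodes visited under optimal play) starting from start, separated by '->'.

a (MAX): max(-9, -4) = -4
b (MAX): max(8, 9) = 9
c (MAX): max(1, 4) = 4
M1 (MIN): min(-4, 9, 4) = -4
d (MAX): max(5, -1) = 5
e (MAX): max(7, -4) = 7
f (MAX): max(3, -4) = 3
M2 (MIN): min(5, 7, 3) = 3
start (MAX): max(-4, 3) = 3
At start, MAX picks M2 (highest: 3).
At M2, MIN picks f (lowest: 3).
At f, MAX picks t (highest: 3).
Terminal value 3.

start -> M2 -> f -> t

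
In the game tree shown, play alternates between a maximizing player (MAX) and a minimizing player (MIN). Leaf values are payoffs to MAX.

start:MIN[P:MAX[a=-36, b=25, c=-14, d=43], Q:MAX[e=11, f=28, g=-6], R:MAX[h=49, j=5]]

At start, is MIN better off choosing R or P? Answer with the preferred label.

P

R (MAX): max(49, 5) = 49
P (MAX): max(-36, 25, -14, 43) = 43
MIN prefers the lower value; R=49, P=43. P is better since 43 < 49.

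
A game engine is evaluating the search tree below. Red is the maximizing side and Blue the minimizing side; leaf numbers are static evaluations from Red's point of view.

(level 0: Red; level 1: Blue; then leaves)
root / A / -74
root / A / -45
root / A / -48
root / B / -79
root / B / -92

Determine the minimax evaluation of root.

A (Blue): min(-74, -45, -48) = -74
B (Blue): min(-79, -92) = -92
root (Red): max(-74, -92) = -74

-74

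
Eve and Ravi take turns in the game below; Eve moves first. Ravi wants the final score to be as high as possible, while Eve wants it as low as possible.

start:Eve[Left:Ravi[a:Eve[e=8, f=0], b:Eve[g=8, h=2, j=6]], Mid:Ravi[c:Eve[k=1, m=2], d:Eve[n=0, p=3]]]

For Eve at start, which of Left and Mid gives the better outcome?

Mid

a (Eve): min(8, 0) = 0
b (Eve): min(8, 2, 6) = 2
Left (Ravi): max(0, 2) = 2
c (Eve): min(1, 2) = 1
d (Eve): min(0, 3) = 0
Mid (Ravi): max(1, 0) = 1
Eve prefers the lower value; Left=2, Mid=1. Mid is better since 1 < 2.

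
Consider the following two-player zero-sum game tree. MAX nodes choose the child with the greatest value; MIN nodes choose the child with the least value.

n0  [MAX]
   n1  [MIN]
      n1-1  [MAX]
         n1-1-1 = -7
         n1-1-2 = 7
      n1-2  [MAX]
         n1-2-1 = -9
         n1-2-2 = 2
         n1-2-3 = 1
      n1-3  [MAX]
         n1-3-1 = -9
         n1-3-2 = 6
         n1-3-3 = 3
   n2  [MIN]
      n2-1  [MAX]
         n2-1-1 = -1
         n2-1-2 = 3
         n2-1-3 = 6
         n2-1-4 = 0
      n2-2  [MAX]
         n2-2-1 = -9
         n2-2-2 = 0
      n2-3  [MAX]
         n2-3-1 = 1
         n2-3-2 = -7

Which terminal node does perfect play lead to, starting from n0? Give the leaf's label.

n1-2-2

n1-1 (MAX): max(-7, 7) = 7
n1-2 (MAX): max(-9, 2, 1) = 2
n1-3 (MAX): max(-9, 6, 3) = 6
n1 (MIN): min(7, 2, 6) = 2
n2-1 (MAX): max(-1, 3, 6, 0) = 6
n2-2 (MAX): max(-9, 0) = 0
n2-3 (MAX): max(1, -7) = 1
n2 (MIN): min(6, 0, 1) = 0
n0 (MAX): max(2, 0) = 2
At n0, MAX picks n1 (highest: 2).
At n1, MIN picks n1-2 (lowest: 2).
At n1-2, MAX picks n1-2-2 (highest: 2).
Terminal value 2.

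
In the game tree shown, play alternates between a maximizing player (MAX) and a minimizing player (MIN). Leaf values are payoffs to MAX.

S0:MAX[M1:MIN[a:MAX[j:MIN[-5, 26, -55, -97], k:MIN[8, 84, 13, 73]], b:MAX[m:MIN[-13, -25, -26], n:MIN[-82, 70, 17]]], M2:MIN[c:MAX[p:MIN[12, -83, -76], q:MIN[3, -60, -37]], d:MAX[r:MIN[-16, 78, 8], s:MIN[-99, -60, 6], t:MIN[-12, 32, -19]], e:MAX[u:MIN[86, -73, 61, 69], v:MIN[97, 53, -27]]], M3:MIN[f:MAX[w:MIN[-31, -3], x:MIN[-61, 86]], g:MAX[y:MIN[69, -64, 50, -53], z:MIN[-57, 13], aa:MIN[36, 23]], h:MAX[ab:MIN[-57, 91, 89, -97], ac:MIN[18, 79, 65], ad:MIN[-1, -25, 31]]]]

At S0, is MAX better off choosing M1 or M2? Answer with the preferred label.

M1

j (MIN): min(-5, 26, -55, -97) = -97
k (MIN): min(8, 84, 13, 73) = 8
a (MAX): max(-97, 8) = 8
m (MIN): min(-13, -25, -26) = -26
n (MIN): min(-82, 70, 17) = -82
b (MAX): max(-26, -82) = -26
M1 (MIN): min(8, -26) = -26
p (MIN): min(12, -83, -76) = -83
q (MIN): min(3, -60, -37) = -60
c (MAX): max(-83, -60) = -60
r (MIN): min(-16, 78, 8) = -16
s (MIN): min(-99, -60, 6) = -99
t (MIN): min(-12, 32, -19) = -19
d (MAX): max(-16, -99, -19) = -16
u (MIN): min(86, -73, 61, 69) = -73
v (MIN): min(97, 53, -27) = -27
e (MAX): max(-73, -27) = -27
M2 (MIN): min(-60, -16, -27) = -60
MAX prefers the higher value; M1=-26, M2=-60. M1 is better since -26 > -60.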